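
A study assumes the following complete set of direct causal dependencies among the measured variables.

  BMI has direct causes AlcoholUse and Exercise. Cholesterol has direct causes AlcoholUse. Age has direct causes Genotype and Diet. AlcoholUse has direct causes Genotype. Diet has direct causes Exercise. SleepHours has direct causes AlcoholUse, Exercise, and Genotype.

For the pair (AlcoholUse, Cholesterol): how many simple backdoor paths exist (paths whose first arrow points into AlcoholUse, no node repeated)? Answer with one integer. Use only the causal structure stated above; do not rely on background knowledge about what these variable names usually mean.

A backdoor path from AlcoholUse to Cholesterol is any simple undirected path whose first edge points into AlcoholUse (i.e. leaves AlcoholUse via a parent).
Parents of AlcoholUse: {Genotype}.
No simple path from any parent of AlcoholUse reaches Cholesterol without revisiting AlcoholUse, so there are no backdoor paths.

0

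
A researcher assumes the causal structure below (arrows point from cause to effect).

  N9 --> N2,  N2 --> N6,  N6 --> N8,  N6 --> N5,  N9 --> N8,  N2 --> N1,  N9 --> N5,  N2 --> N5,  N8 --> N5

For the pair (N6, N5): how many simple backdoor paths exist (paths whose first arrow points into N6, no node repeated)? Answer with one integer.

A backdoor path from N6 to N5 is any simple undirected path whose first edge points into N6 (i.e. leaves N6 via a parent).
Parents of N6: {N2}.
Enumerating:
  P1: N6 <- N2 <- N9 -> N8 -> N5
  P2: N6 <- N2 <- N9 -> N5
  P3: N6 <- N2 -> N5
That exhausts the simple backdoor paths. Count: 3.

3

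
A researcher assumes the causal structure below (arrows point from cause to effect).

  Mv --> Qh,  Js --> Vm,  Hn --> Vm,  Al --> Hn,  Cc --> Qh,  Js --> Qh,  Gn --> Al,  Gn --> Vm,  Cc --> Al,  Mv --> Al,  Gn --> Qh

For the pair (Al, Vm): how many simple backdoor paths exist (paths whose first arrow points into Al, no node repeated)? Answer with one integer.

6

A backdoor path from Al to Vm is any simple undirected path whose first edge points into Al (i.e. leaves Al via a parent).
Parents of Al: {Cc, Gn, Mv}.
Enumerating:
  P1: Al <- Gn -> Qh <- Js -> Vm
  P2: Al <- Gn -> Vm
  P3: Al <- Mv -> Qh <- Gn -> Vm
  P4: Al <- Mv -> Qh <- Js -> Vm
  P5: Al <- Cc -> Qh <- Gn -> Vm
  P6: Al <- Cc -> Qh <- Js -> Vm
That exhausts the simple backdoor paths. Count: 6.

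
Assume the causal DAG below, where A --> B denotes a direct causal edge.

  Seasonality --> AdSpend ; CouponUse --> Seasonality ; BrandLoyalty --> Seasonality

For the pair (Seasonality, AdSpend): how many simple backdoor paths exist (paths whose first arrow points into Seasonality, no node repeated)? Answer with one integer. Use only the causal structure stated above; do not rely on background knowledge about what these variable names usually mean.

A backdoor path from Seasonality to AdSpend is any simple undirected path whose first edge points into Seasonality (i.e. leaves Seasonality via a parent).
Parents of Seasonality: {BrandLoyalty, CouponUse}.
No simple path from any parent of Seasonality reaches AdSpend without revisiting Seasonality, so there are no backdoor paths.

0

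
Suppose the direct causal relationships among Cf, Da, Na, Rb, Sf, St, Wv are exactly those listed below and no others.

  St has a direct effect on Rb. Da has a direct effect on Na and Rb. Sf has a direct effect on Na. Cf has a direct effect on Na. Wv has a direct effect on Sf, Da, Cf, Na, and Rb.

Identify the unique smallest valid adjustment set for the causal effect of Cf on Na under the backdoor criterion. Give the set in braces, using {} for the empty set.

{Wv}

Variables eligible for adjustment (non-descendants of Cf, excluding Cf and Na): {Da, Rb, Sf, St, Wv}.
Backdoor paths from Cf to Na:
  P1: Cf <- Wv -> Sf -> Na
  P2: Cf <- Wv -> Da -> Na
  P3: Cf <- Wv -> Na
  P4: Cf <- Wv -> Rb <- Da -> Na
The empty set is not sufficient: P1 (Cf <- Wv -> Sf -> Na) has no collider blocking it and no conditioned non-collider, so it is open.
Try {Wv}:
  P1: blocked at fork node Wv ∈ conditioning set.
  P2: blocked at fork node Wv ∈ conditioning set.
  P3: blocked at fork node Wv ∈ conditioning set.
  P4: blocked at fork node Wv ∈ conditioning set.
{Wv} contains no descendant of Cf and blocks every backdoor path.
No other singleton works — e.g. {Sf} leaves P2 open — so {Wv} is the unique smallest valid adjustment set.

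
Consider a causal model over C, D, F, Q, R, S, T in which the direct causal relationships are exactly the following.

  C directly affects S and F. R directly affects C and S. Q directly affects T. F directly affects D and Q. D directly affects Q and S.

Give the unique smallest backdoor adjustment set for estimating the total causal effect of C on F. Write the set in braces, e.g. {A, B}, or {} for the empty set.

Variables eligible for adjustment (non-descendants of C, excluding C and F): {R}.
Backdoor paths from C to F:
  P1: C <- R -> S <- D <- F
  P2: C <- R -> S <- D -> Q <- F
Each backdoor path contains an unconditioned collider, so every path is already blocked with the empty conditioning set:
  P1: blocked at collider S (neither it nor any descendant is in the conditioning set).
  P2: blocked at collider S (neither it nor any descendant is in the conditioning set).
The empty set is therefore the unique smallest valid set.

{}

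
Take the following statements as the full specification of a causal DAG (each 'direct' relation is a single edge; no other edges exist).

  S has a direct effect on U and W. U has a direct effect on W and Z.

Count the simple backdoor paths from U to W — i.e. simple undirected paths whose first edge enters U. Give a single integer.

1

A backdoor path from U to W is any simple undirected path whose first edge points into U (i.e. leaves U via a parent).
Parents of U: {S}.
Enumerating:
  P1: U <- S -> W
That exhausts the simple backdoor paths. Count: 1.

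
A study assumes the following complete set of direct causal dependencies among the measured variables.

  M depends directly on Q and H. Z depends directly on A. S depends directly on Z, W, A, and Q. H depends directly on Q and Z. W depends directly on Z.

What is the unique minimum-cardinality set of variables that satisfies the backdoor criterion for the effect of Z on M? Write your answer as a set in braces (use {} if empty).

{}

Variables eligible for adjustment (non-descendants of Z, excluding Z and M): {A, Q}.
Backdoor paths from Z to M:
  P1: Z <- A -> S <- Q -> H -> M
  P2: Z <- A -> S <- Q -> M
Each backdoor path contains an unconditioned collider, so every path is already blocked with the empty conditioning set:
  P1: blocked at collider S (neither it nor any descendant is in the conditioning set).
  P2: blocked at collider S (neither it nor any descendant is in the conditioning set).
The empty set is therefore the unique smallest valid set.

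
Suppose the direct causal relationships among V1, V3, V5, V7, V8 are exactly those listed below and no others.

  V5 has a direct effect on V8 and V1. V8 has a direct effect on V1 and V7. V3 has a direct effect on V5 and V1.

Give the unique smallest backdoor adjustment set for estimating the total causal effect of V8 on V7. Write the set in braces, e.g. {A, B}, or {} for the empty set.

Variables eligible for adjustment (non-descendants of V8, excluding V8 and V7): {V3, V5}.
Backdoor paths from V8 to V7:
  (none)
With no backdoor paths the empty set already satisfies the criterion, and it is trivially minimal.

{}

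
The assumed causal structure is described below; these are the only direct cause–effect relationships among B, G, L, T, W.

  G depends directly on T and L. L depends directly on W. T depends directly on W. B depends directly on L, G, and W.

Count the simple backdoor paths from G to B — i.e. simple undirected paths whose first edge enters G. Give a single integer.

4

A backdoor path from G to B is any simple undirected path whose first edge points into G (i.e. leaves G via a parent).
Parents of G: {L, T}.
Enumerating:
  P1: G <- L <- W -> B
  P2: G <- L -> B
  P3: G <- T <- W -> L -> B
  P4: G <- T <- W -> B
That exhausts the simple backdoor paths. Count: 4.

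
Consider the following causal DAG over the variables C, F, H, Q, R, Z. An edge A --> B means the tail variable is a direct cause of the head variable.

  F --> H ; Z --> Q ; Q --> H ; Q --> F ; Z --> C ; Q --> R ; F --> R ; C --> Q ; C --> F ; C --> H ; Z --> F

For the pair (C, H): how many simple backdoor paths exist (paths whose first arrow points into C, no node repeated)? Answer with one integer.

A backdoor path from C to H is any simple undirected path whose first edge points into C (i.e. leaves C via a parent).
Parents of C: {Z}.
Enumerating:
  P1: C <- Z -> Q -> F -> H
  P2: C <- Z -> Q -> H
  P3: C <- Z -> Q -> R <- F -> H
  P4: C <- Z -> F <- Q -> H
  P5: C <- Z -> F -> H
  P6: C <- Z -> F -> R <- Q -> H
That exhausts the simple backdoor paths. Count: 6.

6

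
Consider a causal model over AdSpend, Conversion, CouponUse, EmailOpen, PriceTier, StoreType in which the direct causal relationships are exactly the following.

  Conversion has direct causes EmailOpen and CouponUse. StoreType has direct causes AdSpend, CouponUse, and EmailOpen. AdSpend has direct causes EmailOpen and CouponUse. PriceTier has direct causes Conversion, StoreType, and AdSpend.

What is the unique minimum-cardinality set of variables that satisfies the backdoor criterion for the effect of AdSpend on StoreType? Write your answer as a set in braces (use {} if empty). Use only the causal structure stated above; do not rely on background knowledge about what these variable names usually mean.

{CouponUse, EmailOpen}

Variables eligible for adjustment (non-descendants of AdSpend, excluding AdSpend and StoreType): {Conversion, CouponUse, EmailOpen}.
Backdoor paths from AdSpend to StoreType:
  P1: AdSpend <- CouponUse -> Conversion <- EmailOpen -> StoreType
  P2: AdSpend <- CouponUse -> Conversion -> PriceTier <- StoreType
  P3: AdSpend <- CouponUse -> StoreType
  P4: AdSpend <- EmailOpen -> Conversion <- CouponUse -> StoreType
  P5: AdSpend <- EmailOpen -> Conversion -> PriceTier <- StoreType
  P6: AdSpend <- EmailOpen -> StoreType
The empty set is not sufficient: P3 (AdSpend <- CouponUse -> StoreType) has no collider blocking it and no conditioned non-collider, so it is open.
Try {CouponUse, EmailOpen}:
  P1: blocked at fork node CouponUse ∈ conditioning set.
  P2: blocked at fork node CouponUse ∈ conditioning set.
  P3: blocked at fork node CouponUse ∈ conditioning set.
  P4: blocked at fork node EmailOpen ∈ conditioning set.
  P5: blocked at fork node EmailOpen ∈ conditioning set.
  P6: blocked at fork node EmailOpen ∈ conditioning set.
{CouponUse, EmailOpen} contains no descendant of AdSpend and blocks every backdoor path.
Every element of {CouponUse, EmailOpen} is needed (dropping CouponUse leaves P3 open; dropping EmailOpen leaves P6 open), so no proper subset is valid.
Among all size-2 subsets of the eligible variables, only {CouponUse, EmailOpen} blocks every backdoor path, so it is the unique smallest valid adjustment set.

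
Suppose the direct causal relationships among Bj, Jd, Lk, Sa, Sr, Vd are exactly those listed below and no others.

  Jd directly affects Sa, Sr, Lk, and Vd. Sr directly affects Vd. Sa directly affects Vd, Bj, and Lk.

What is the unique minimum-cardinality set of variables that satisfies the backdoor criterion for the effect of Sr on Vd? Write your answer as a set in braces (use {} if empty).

Variables eligible for adjustment (non-descendants of Sr, excluding Sr and Vd): {Bj, Jd, Lk, Sa}.
Backdoor paths from Sr to Vd:
  P1: Sr <- Jd -> Sa -> Vd
  P2: Sr <- Jd -> Vd
  P3: Sr <- Jd -> Lk <- Sa -> Vd
The empty set is not sufficient: P1 (Sr <- Jd -> Sa -> Vd) has no collider blocking it and no conditioned non-collider, so it is open.
Try {Jd}:
  P1: blocked at fork node Jd ∈ conditioning set.
  P2: blocked at fork node Jd ∈ conditioning set.
  P3: blocked at fork node Jd ∈ conditioning set.
{Jd} contains no descendant of Sr and blocks every backdoor path.
No other singleton works — e.g. {Sa} leaves P2 open — so {Jd} is the unique smallest valid adjustment set.

{Jd}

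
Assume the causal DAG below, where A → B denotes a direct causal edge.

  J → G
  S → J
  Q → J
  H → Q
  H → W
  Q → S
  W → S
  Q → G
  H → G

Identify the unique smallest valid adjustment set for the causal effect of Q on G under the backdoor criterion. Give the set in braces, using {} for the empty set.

{H}

Variables eligible for adjustment (non-descendants of Q, excluding Q and G): {H, W}.
Backdoor paths from Q to G:
  P1: Q <- H -> W -> S -> J -> G
  P2: Q <- H -> G
The empty set is not sufficient: P1 (Q <- H -> W -> S -> J -> G) has no collider blocking it and no conditioned non-collider, so it is open.
Try {H}:
  P1: blocked at fork node H ∈ conditioning set.
  P2: blocked at fork node H ∈ conditioning set.
{H} contains no descendant of Q and blocks every backdoor path.
No other singleton works — e.g. {W} leaves P2 open — so {H} is the unique smallest valid adjustment set.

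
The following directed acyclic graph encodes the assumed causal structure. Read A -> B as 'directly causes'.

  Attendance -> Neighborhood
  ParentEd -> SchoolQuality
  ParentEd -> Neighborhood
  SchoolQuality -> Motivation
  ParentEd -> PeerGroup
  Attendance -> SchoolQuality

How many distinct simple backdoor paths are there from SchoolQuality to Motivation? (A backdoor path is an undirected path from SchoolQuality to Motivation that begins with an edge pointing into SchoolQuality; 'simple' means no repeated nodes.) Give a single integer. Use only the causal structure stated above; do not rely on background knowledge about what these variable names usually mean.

A backdoor path from SchoolQuality to Motivation is any simple undirected path whose first edge points into SchoolQuality (i.e. leaves SchoolQuality via a parent).
Parents of SchoolQuality: {Attendance, ParentEd}.
No simple path from any parent of SchoolQuality reaches Motivation without revisiting SchoolQuality, so there are no backdoor paths.

0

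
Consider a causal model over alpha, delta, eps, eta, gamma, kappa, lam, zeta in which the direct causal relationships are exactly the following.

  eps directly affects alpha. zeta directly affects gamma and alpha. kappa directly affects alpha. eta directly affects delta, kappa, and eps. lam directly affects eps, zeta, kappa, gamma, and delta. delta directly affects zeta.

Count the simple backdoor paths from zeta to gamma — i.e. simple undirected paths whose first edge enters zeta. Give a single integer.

6

A backdoor path from zeta to gamma is any simple undirected path whose first edge points into zeta (i.e. leaves zeta via a parent).
Parents of zeta: {delta, lam}.
Enumerating:
  P1: zeta <- lam -> gamma
  P2: zeta <- delta <- eta -> eps <- lam -> gamma
  P3: zeta <- delta <- eta -> eps -> alpha <- kappa <- lam -> gamma
  P4: zeta <- delta <- eta -> kappa <- lam -> gamma
  P5: zeta <- delta <- eta -> kappa -> alpha <- eps <- lam -> gamma
  P6: zeta <- delta <- lam -> gamma
That exhausts the simple backdoor paths. Count: 6.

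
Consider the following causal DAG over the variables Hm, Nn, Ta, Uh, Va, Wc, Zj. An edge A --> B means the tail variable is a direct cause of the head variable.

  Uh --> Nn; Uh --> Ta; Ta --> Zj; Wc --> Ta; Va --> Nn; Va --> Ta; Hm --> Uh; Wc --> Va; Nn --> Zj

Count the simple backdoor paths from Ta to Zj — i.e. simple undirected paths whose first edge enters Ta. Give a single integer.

A backdoor path from Ta to Zj is any simple undirected path whose first edge points into Ta (i.e. leaves Ta via a parent).
Parents of Ta: {Uh, Va, Wc}.
Enumerating:
  P1: Ta <- Uh -> Nn -> Zj
  P2: Ta <- Wc -> Va -> Nn -> Zj
  P3: Ta <- Va -> Nn -> Zj
That exhausts the simple backdoor paths. Count: 3.

3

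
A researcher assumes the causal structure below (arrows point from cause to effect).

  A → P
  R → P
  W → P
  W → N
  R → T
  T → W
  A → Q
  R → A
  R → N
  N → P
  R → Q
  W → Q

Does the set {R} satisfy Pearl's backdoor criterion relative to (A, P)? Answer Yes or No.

Backdoor paths from A to P (paths whose first edge points into A):
  P1: A <- R -> T -> W -> N -> P
  P2: A <- R -> T -> W -> P
  P3: A <- R -> N <- W -> P
  P4: A <- R -> N -> P
  P5: A <- R -> P
  P6: A <- R -> Q <- W -> N -> P
  P7: A <- R -> Q <- W -> P
Condition 1 (no descendant of A in the set): holds — descendants of A are {P, Q}; none are in {R}.
Condition 2 (every backdoor path blocked by {R}):
  P1: blocked at fork node R ∈ conditioning set.
  P2: blocked at fork node R ∈ conditioning set.
  P3: blocked at fork node R ∈ conditioning set.
  P4: blocked at fork node R ∈ conditioning set.
  P5: blocked at fork node R ∈ conditioning set.
  P6: blocked at fork node R ∈ conditioning set.
  P7: blocked at fork node R ∈ conditioning set.
{R} satisfies the backdoor criterion.

Yes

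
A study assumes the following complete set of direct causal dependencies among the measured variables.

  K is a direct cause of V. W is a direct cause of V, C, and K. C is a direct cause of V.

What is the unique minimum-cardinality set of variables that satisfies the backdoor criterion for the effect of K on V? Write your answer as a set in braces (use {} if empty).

{W}

Variables eligible for adjustment (non-descendants of K, excluding K and V): {C, W}.
Backdoor paths from K to V:
  P1: K <- W -> C -> V
  P2: K <- W -> V
The empty set is not sufficient: P1 (K <- W -> C -> V) has no collider blocking it and no conditioned non-collider, so it is open.
Try {W}:
  P1: blocked at fork node W ∈ conditioning set.
  P2: blocked at fork node W ∈ conditioning set.
{W} contains no descendant of K and blocks every backdoor path.
No other singleton works — e.g. {C} leaves P2 open — so {W} is the unique smallest valid adjustment set.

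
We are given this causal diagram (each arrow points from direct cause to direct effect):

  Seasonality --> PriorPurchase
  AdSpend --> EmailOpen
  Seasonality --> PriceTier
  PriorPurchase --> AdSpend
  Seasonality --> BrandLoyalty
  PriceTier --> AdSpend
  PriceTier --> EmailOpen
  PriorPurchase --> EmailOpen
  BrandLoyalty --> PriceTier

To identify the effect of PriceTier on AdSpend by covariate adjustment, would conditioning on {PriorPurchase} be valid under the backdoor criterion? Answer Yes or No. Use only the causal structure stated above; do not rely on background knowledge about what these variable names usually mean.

Yes

Backdoor paths from PriceTier to AdSpend (paths whose first edge points into PriceTier):
  P1: PriceTier <- Seasonality -> PriorPurchase -> AdSpend
  P2: PriceTier <- Seasonality -> PriorPurchase -> EmailOpen <- AdSpend
  P3: PriceTier <- BrandLoyalty <- Seasonality -> PriorPurchase -> AdSpend
  P4: PriceTier <- BrandLoyalty <- Seasonality -> PriorPurchase -> EmailOpen <- AdSpend
Condition 1 (no descendant of PriceTier in the set): holds — descendants of PriceTier are {AdSpend, EmailOpen}; none are in {PriorPurchase}.
Condition 2 (every backdoor path blocked by {PriorPurchase}):
  P1: blocked at chain node PriorPurchase ∈ conditioning set.
  P2: blocked at chain node PriorPurchase ∈ conditioning set.
  P3: blocked at chain node PriorPurchase ∈ conditioning set.
  P4: blocked at chain node PriorPurchase ∈ conditioning set.
{PriorPurchase} satisfies the backdoor criterion.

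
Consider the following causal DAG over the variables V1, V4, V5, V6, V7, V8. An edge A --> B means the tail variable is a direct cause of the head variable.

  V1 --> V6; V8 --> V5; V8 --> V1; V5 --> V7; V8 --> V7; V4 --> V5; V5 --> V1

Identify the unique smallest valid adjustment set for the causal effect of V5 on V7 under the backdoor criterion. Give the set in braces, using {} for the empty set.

{V8}

Variables eligible for adjustment (non-descendants of V5, excluding V5 and V7): {V4, V8}.
Backdoor paths from V5 to V7:
  P1: V5 <- V8 -> V7
The empty set is not sufficient: P1 (V5 <- V8 -> V7) has no collider blocking it and no conditioned non-collider, so it is open.
Try {V8}:
  P1: blocked at fork node V8 ∈ conditioning set.
{V8} contains no descendant of V5 and blocks every backdoor path.
No other singleton works — e.g. {V4} leaves P1 open — so {V8} is the unique smallest valid adjustment set.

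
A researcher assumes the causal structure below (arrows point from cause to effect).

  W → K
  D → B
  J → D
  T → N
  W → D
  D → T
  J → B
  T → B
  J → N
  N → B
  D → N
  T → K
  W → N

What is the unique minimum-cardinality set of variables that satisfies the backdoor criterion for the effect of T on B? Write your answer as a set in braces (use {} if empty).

{D}

Variables eligible for adjustment (non-descendants of T, excluding T and B): {D, J, W}.
Backdoor paths from T to B:
  P1: T <- D <- W -> N <- J -> B
  P2: T <- D <- W -> N -> B
  P3: T <- D <- J -> N -> B
  P4: T <- D <- J -> B
  P5: T <- D -> N <- J -> B
  P6: T <- D -> N -> B
  P7: T <- D -> B
The empty set is not sufficient: P2 (T <- D <- W -> N -> B) has no collider blocking it and no conditioned non-collider, so it is open.
Try {D}:
  P1: blocked at chain node D ∈ conditioning set.
  P2: blocked at chain node D ∈ conditioning set.
  P3: blocked at chain node D ∈ conditioning set.
  P4: blocked at chain node D ∈ conditioning set.
  P5: blocked at fork node D ∈ conditioning set.
  P6: blocked at fork node D ∈ conditioning set.
  P7: blocked at fork node D ∈ conditioning set.
{D} contains no descendant of T and blocks every backdoor path.
No other singleton works — e.g. {W} leaves P3 open — so {D} is the unique smallest valid adjustment set.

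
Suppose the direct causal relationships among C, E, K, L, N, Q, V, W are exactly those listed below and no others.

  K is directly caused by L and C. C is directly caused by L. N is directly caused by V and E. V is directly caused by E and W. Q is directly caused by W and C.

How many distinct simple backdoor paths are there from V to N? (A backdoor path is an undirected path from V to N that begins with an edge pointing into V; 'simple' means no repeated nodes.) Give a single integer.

A backdoor path from V to N is any simple undirected path whose first edge points into V (i.e. leaves V via a parent).
Parents of V: {E, W}.
Enumerating:
  P1: V <- E -> N
That exhausts the simple backdoor paths. Count: 1.

1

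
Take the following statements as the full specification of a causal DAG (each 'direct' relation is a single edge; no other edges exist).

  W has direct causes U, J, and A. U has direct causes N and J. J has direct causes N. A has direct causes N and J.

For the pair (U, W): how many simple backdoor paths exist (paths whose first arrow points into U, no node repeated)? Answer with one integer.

A backdoor path from U to W is any simple undirected path whose first edge points into U (i.e. leaves U via a parent).
Parents of U: {J, N}.
Enumerating:
  P1: U <- N -> J -> A -> W
  P2: U <- N -> J -> W
  P3: U <- N -> A <- J -> W
  P4: U <- N -> A -> W
  P5: U <- J <- N -> A -> W
  P6: U <- J -> A -> W
  P7: U <- J -> W
That exhausts the simple backdoor paths. Count: 7.

7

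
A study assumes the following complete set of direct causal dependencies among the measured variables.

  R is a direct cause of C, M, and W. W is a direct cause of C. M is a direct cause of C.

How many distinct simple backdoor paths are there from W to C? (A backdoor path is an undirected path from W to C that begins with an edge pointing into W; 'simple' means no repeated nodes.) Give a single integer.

2

A backdoor path from W to C is any simple undirected path whose first edge points into W (i.e. leaves W via a parent).
Parents of W: {R}.
Enumerating:
  P1: W <- R -> M -> C
  P2: W <- R -> C
That exhausts the simple backdoor paths. Count: 2.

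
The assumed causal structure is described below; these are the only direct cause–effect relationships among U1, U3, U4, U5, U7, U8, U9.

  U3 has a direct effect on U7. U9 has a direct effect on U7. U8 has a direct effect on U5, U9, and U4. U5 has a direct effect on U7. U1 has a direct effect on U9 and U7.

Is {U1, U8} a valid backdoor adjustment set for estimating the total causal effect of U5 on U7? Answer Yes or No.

Backdoor paths from U5 to U7 (paths whose first edge points into U5):
  P1: U5 <- U8 -> U9 <- U1 -> U7
  P2: U5 <- U8 -> U9 -> U7
Condition 1 (no descendant of U5 in the set): holds — descendants of U5 are {U7}; none are in {U1, U8}.
Condition 2 (every backdoor path blocked by {U1, U8}):
  P1: blocked at fork node U8 ∈ conditioning set.
  P2: blocked at fork node U8 ∈ conditioning set.
{U1, U8} satisfies the backdoor criterion.

Yes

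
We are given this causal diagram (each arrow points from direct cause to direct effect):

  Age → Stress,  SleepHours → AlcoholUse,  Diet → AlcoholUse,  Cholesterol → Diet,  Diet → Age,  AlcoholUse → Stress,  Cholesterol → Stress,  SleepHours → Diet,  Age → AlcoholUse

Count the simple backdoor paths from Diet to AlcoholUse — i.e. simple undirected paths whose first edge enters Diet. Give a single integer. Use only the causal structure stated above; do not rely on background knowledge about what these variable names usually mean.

3

A backdoor path from Diet to AlcoholUse is any simple undirected path whose first edge points into Diet (i.e. leaves Diet via a parent).
Parents of Diet: {Cholesterol, SleepHours}.
Enumerating:
  P1: Diet <- Cholesterol -> Stress <- Age -> AlcoholUse
  P2: Diet <- Cholesterol -> Stress <- AlcoholUse
  P3: Diet <- SleepHours -> AlcoholUse
That exhausts the simple backdoor paths. Count: 3.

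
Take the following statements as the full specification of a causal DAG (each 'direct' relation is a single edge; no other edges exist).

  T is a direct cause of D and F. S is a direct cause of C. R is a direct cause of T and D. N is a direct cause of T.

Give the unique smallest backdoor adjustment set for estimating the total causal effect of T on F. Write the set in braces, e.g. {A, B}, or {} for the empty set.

{}

Variables eligible for adjustment (non-descendants of T, excluding T and F): {C, N, R, S}.
Backdoor paths from T to F:
  (none)
With no backdoor paths the empty set already satisfies the criterion, and it is trivially minimal.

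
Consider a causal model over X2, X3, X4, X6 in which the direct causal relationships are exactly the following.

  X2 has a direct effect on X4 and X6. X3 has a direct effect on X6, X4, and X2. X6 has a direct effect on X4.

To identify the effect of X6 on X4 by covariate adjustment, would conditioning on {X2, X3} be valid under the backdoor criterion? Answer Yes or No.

Yes

Backdoor paths from X6 to X4 (paths whose first edge points into X6):
  P1: X6 <- X3 -> X2 -> X4
  P2: X6 <- X3 -> X4
  P3: X6 <- X2 <- X3 -> X4
  P4: X6 <- X2 -> X4
Condition 1 (no descendant of X6 in the set): holds — descendants of X6 are {X4}; none are in {X2, X3}.
Condition 2 (every backdoor path blocked by {X2, X3}):
  P1: blocked at fork node X3 ∈ conditioning set.
  P2: blocked at fork node X3 ∈ conditioning set.
  P3: blocked at chain node X2 ∈ conditioning set.
  P4: blocked at fork node X2 ∈ conditioning set.
{X2, X3} satisfies the backdoor criterion.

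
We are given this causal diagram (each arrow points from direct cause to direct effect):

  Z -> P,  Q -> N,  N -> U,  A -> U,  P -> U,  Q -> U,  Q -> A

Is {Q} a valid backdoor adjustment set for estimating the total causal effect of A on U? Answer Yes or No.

Yes

Backdoor paths from A to U (paths whose first edge points into A):
  P1: A <- Q -> N -> U
  P2: A <- Q -> U
Condition 1 (no descendant of A in the set): holds — descendants of A are {U}; none are in {Q}.
Condition 2 (every backdoor path blocked by {Q}):
  P1: blocked at fork node Q ∈ conditioning set.
  P2: blocked at fork node Q ∈ conditioning set.
{Q} satisfies the backdoor criterion.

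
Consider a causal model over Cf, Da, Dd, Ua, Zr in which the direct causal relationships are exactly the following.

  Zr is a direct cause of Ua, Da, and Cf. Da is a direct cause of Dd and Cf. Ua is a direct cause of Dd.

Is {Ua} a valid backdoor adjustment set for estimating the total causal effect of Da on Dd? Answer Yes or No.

Backdoor paths from Da to Dd (paths whose first edge points into Da):
  P1: Da <- Zr -> Ua -> Dd
Condition 1 (no descendant of Da in the set): holds — descendants of Da are {Cf, Dd}; none are in {Ua}.
Condition 2 (every backdoor path blocked by {Ua}):
  P1: blocked at chain node Ua ∈ conditioning set.
{Ua} satisfies the backdoor criterion.

Yes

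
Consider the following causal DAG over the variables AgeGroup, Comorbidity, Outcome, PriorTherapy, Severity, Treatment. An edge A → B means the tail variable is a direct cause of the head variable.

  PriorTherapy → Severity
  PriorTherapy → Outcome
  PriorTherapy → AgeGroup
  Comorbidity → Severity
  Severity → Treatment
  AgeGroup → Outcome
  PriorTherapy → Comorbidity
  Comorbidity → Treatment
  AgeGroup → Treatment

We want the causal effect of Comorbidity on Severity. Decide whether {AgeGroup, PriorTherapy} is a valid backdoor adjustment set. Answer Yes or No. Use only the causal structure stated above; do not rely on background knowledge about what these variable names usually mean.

Backdoor paths from Comorbidity to Severity (paths whose first edge points into Comorbidity):
  P1: Comorbidity <- PriorTherapy -> AgeGroup -> Treatment <- Severity
  P2: Comorbidity <- PriorTherapy -> Outcome <- AgeGroup -> Treatment <- Severity
  P3: Comorbidity <- PriorTherapy -> Severity
Condition 1 (no descendant of Comorbidity in the set): holds — descendants of Comorbidity are {Severity, Treatment}; none are in {AgeGroup, PriorTherapy}.
Condition 2 (every backdoor path blocked by {AgeGroup, PriorTherapy}):
  P1: blocked at fork node PriorTherapy ∈ conditioning set.
  P2: blocked at fork node PriorTherapy ∈ conditioning set.
  P3: blocked at fork node PriorTherapy ∈ conditioning set.
{AgeGroup, PriorTherapy} satisfies the backdoor criterion.

Yes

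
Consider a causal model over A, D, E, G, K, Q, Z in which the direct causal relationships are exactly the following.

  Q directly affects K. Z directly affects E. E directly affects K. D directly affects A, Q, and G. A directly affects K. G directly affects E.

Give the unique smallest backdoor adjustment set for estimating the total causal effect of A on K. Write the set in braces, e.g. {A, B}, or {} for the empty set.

Variables eligible for adjustment (non-descendants of A, excluding A and K): {D, E, G, Q, Z}.
Backdoor paths from A to K:
  P1: A <- D -> Q -> K
  P2: A <- D -> G -> E -> K
The empty set is not sufficient: P1 (A <- D -> Q -> K) has no collider blocking it and no conditioned non-collider, so it is open.
Try {D}:
  P1: blocked at fork node D ∈ conditioning set.
  P2: blocked at fork node D ∈ conditioning set.
{D} contains no descendant of A and blocks every backdoor path.
No other singleton works — e.g. {Q} leaves P2 open — so {D} is the unique smallest valid adjustment set.

{D}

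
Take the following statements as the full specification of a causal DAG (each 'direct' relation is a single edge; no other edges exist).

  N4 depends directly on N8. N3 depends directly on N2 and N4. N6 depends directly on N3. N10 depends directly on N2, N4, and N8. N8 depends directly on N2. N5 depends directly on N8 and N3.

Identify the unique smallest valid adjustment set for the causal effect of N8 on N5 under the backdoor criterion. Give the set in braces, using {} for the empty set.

{N2}

Variables eligible for adjustment (non-descendants of N8, excluding N8 and N5): {N2}.
Backdoor paths from N8 to N5:
  P1: N8 <- N2 -> N3 -> N5
  P2: N8 <- N2 -> N10 <- N4 -> N3 -> N5
The empty set is not sufficient: P1 (N8 <- N2 -> N3 -> N5) has no collider blocking it and no conditioned non-collider, so it is open.
Try {N2}:
  P1: blocked at fork node N2 ∈ conditioning set.
  P2: blocked at fork node N2 ∈ conditioning set.
{N2} contains no descendant of N8 and blocks every backdoor path.
{N2} is the unique smallest valid adjustment set.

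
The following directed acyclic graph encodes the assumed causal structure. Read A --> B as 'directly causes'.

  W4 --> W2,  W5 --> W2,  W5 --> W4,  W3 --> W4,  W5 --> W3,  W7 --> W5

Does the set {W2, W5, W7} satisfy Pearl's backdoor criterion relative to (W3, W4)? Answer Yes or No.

Backdoor paths from W3 to W4 (paths whose first edge points into W3):
  P1: W3 <- W5 -> W4
  P2: W3 <- W5 -> W2 <- W4
Condition 1 (no descendant of W3 in the set): FAILS — W2 is a descendant of W3.
Condition 2 (every backdoor path blocked by {W2, W5, W7}):
  P1: blocked at fork node W5 ∈ conditioning set.
  P2: blocked at fork node W5 ∈ conditioning set.
{W2, W5, W7} does not satisfy the backdoor criterion.

No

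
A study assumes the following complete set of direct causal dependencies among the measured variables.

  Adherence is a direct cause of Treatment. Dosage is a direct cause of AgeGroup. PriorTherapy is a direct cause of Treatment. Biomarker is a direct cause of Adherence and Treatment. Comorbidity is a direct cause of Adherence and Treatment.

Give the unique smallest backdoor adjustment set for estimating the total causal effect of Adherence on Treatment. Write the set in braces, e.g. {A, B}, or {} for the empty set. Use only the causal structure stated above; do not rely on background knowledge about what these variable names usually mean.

Variables eligible for adjustment (non-descendants of Adherence, excluding Adherence and Treatment): {AgeGroup, Biomarker, Comorbidity, Dosage, PriorTherapy}.
Backdoor paths from Adherence to Treatment:
  P1: Adherence <- Biomarker -> Treatment
  P2: Adherence <- Comorbidity -> Treatment
The empty set is not sufficient: P1 (Adherence <- Biomarker -> Treatment) has no collider blocking it and no conditioned non-collider, so it is open.
Try {Biomarker, Comorbidity}:
  P1: blocked at fork node Biomarker ∈ conditioning set.
  P2: blocked at fork node Comorbidity ∈ conditioning set.
{Biomarker, Comorbidity} contains no descendant of Adherence and blocks every backdoor path.
Every element of {Biomarker, Comorbidity} is needed (dropping Biomarker leaves P1 open; dropping Comorbidity leaves P2 open), so no proper subset is valid.
Among all size-2 subsets of the eligible variables, only {Biomarker, Comorbidity} blocks every backdoor path, so it is the unique smallest valid adjustment set.

{Biomarker, Comorbidity}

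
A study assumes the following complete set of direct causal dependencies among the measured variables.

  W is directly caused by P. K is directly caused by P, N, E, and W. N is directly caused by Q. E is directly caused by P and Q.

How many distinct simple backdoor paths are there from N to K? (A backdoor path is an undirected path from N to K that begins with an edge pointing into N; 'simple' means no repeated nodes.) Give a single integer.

3

A backdoor path from N to K is any simple undirected path whose first edge points into N (i.e. leaves N via a parent).
Parents of N: {Q}.
Enumerating:
  P1: N <- Q -> E <- P -> W -> K
  P2: N <- Q -> E <- P -> K
  P3: N <- Q -> E -> K
That exhausts the simple backdoor paths. Count: 3.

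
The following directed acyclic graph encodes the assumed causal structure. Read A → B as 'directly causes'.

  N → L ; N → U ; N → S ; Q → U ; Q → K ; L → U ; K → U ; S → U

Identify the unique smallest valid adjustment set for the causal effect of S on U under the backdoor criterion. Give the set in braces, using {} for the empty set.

{N}

Variables eligible for adjustment (non-descendants of S, excluding S and U): {K, L, N, Q}.
Backdoor paths from S to U:
  P1: S <- N -> L -> U
  P2: S <- N -> U
The empty set is not sufficient: P1 (S <- N -> L -> U) has no collider blocking it and no conditioned non-collider, so it is open.
Try {N}:
  P1: blocked at fork node N ∈ conditioning set.
  P2: blocked at fork node N ∈ conditioning set.
{N} contains no descendant of S and blocks every backdoor path.
No other singleton works — e.g. {Q} leaves P1 open — so {N} is the unique smallest valid adjustment set.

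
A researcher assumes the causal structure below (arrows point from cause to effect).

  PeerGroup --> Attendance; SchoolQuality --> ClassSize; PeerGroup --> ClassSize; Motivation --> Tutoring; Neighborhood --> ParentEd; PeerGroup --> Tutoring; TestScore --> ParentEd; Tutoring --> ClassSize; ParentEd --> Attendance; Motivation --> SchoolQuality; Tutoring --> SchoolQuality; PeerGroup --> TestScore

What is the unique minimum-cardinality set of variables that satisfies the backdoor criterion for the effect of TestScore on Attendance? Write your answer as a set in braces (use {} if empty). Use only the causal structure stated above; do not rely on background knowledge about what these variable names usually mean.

{PeerGroup}

Variables eligible for adjustment (non-descendants of TestScore, excluding TestScore and Attendance): {ClassSize, Motivation, Neighborhood, PeerGroup, SchoolQuality, Tutoring}.
Backdoor paths from TestScore to Attendance:
  P1: TestScore <- PeerGroup -> Attendance
The empty set is not sufficient: P1 (TestScore <- PeerGroup -> Attendance) has no collider blocking it and no conditioned non-collider, so it is open.
Try {PeerGroup}:
  P1: blocked at fork node PeerGroup ∈ conditioning set.
{PeerGroup} contains no descendant of TestScore and blocks every backdoor path.
No other singleton works — e.g. {Neighborhood} leaves P1 open — so {PeerGroup} is the unique smallest valid adjustment set.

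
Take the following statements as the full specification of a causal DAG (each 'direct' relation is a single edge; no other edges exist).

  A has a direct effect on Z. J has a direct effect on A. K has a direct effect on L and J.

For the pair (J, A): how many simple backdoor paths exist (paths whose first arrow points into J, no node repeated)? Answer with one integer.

A backdoor path from J to A is any simple undirected path whose first edge points into J (i.e. leaves J via a parent).
Parents of J: {K}.
No simple path from any parent of J reaches A without revisiting J, so there are no backdoor paths.

0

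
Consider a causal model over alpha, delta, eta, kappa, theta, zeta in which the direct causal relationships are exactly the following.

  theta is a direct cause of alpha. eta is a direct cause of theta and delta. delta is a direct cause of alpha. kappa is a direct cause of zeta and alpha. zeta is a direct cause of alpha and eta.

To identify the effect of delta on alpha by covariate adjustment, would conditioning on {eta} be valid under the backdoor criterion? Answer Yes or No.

Yes

Backdoor paths from delta to alpha (paths whose first edge points into delta):
  P1: delta <- eta <- zeta <- kappa -> alpha
  P2: delta <- eta <- zeta -> alpha
  P3: delta <- eta -> theta -> alpha
Condition 1 (no descendant of delta in the set): holds — descendants of delta are {alpha}; none are in {eta}.
Condition 2 (every backdoor path blocked by {eta}):
  P1: blocked at chain node eta ∈ conditioning set.
  P2: blocked at chain node eta ∈ conditioning set.
  P3: blocked at fork node eta ∈ conditioning set.
{eta} satisfies the backdoor criterion.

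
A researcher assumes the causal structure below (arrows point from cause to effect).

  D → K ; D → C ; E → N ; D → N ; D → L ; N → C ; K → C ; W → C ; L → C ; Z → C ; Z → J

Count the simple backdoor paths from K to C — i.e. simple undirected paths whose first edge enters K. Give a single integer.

3

A backdoor path from K to C is any simple undirected path whose first edge points into K (i.e. leaves K via a parent).
Parents of K: {D}.
Enumerating:
  P1: K <- D -> N -> C
  P2: K <- D -> L -> C
  P3: K <- D -> C
That exhausts the simple backdoor paths. Count: 3.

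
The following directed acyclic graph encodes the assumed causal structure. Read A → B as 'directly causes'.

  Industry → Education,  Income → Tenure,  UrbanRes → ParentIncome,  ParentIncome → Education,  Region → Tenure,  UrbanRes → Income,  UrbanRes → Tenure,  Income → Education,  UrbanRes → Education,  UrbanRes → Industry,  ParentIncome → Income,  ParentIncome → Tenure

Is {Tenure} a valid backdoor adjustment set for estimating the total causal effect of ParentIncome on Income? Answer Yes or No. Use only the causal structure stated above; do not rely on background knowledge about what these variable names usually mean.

Backdoor paths from ParentIncome to Income (paths whose first edge points into ParentIncome):
  P1: ParentIncome <- UrbanRes -> Industry -> Education <- Income
  P2: ParentIncome <- UrbanRes -> Income
  P3: ParentIncome <- UrbanRes -> Tenure <- Income
  P4: ParentIncome <- UrbanRes -> Education <- Income
Condition 1 (no descendant of ParentIncome in the set): FAILS — Tenure is a descendant of ParentIncome.
Condition 2 (every backdoor path blocked by {Tenure}):
  P1: blocked at collider Education (neither it nor any descendant is in the conditioning set).
  P2: open — no interior node is in the conditioning set.
  P3: open — collider(s) Tenure are conditioned on (or have a conditioned descendant) and no non-collider on the path is in the set.
  P4: blocked at collider Education (neither it nor any descendant is in the conditioning set).
{Tenure} does not satisfy the backdoor criterion.

No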